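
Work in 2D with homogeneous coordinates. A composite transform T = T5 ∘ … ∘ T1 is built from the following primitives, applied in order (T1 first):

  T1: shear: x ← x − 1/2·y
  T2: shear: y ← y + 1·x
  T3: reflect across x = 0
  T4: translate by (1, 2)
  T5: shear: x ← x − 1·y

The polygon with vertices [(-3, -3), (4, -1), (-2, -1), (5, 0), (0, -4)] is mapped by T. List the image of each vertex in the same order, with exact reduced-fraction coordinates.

T1 shear: x ← x − 1/2·y: (-3, -3) → (-3/2, -3); (4, -1) → (9/2, -1); (-2, -1) → (-3/2, -1); (5, 0) → (5, 0); (0, -4) → (2, -4)
T2 shear: y ← y + 1·x: (-3/2, -3) → (-3/2, -9/2); (9/2, -1) → (9/2, 7/2); (-3/2, -1) → (-3/2, -5/2); (5, 0) → (5, 5); (2, -4) → (2, -2)
T3 reflect across x = 0: (-3/2, -9/2) → (3/2, -9/2); (9/2, 7/2) → (-9/2, 7/2); (-3/2, -5/2) → (3/2, -5/2); (5, 5) → (-5, 5); (2, -2) → (-2, -2)
T4 translate by (1, 2): (3/2, -9/2) → (5/2, -5/2); (-9/2, 7/2) → (-7/2, 11/2); (3/2, -5/2) → (5/2, -1/2); (-5, 5) → (-4, 7); (-2, -2) → (-1, 0)
T5 shear: x ← x − 1·y: (5/2, -5/2) → (5, -5/2); (-7/2, 11/2) → (-9, 11/2); (5/2, -1/2) → (3, -1/2); (-4, 7) → (-11, 7); (-1, 0) → (-1, 0)

image vertices: (5, -5/2), (-9, 11/2), (3, -1/2), (-11, 7), (-1, 0)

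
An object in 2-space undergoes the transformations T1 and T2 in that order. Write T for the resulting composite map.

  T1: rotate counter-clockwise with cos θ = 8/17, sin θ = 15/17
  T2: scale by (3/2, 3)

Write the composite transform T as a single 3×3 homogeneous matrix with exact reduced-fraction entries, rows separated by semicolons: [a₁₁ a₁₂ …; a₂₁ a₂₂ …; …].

T = [12/17 -45/34 0; 45/17 24/17 0; 0 0 1]

T1 = [8/17 -15/17 0; 15/17 8/17 0; 0 0 1]
T2·T1 = [12/17 -45/34 0; 45/17 24/17 0; 0 0 1]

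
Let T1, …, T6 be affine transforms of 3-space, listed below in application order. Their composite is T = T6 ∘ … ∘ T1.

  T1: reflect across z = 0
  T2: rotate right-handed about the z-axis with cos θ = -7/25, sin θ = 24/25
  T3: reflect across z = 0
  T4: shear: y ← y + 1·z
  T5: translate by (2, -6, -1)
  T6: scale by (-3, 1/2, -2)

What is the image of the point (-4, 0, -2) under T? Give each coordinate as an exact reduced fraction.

T(p) = (-234/25, -148/25, 6)

T1 reflect across z = 0: (-4, 0, -2) → (-4, 0, 2)
T2 rotate right-handed about the z-axis with cos θ = -7/25, sin θ = 24/25: (-4, 0, 2) → (28/25, -96/25, 2)
T3 reflect across z = 0: (28/25, -96/25, 2) → (28/25, -96/25, -2)
T4 shear: y ← y + 1·z: (28/25, -96/25, -2) → (28/25, -146/25, -2)
T5 translate by (2, -6, -1): (28/25, -146/25, -2) → (78/25, -296/25, -3)
T6 scale by (-3, 1/2, -2): (78/25, -296/25, -3) → (-234/25, -148/25, 6)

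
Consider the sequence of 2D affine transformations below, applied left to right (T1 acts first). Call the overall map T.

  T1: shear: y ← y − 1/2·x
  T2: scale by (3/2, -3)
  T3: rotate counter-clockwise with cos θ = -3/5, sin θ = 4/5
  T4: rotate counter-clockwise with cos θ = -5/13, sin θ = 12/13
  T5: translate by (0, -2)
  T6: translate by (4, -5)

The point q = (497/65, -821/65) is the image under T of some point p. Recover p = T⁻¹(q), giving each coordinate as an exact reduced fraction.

p = (2, -1)

T1 = [1 0 0; -1/2 1 0; 0 0 1]
T2·T1 = [3/2 0 0; 3/2 -3 0; 0 0 1]
T3·…·T1 = [-21/10 12/5 0; 3/10 9/5 0; 0 0 1]
T4·…·T1 = [69/130 -168/65 0; -267/130 99/65 0; 0 0 1]
T5·…·T1 = [69/130 -168/65 0; -267/130 99/65 -2; 0 0 1]
T6·…·T1 = [69/130 -168/65 4; -267/130 99/65 -7; 0 0 1]
det M = -9/2; M⁻¹ = [-22/65 -112/195 -8/3; -89/195 -23/195 1; 0 0 1]
M⁻¹ · (497/65, -821/65)ᵀ = (2, -1)ᵀ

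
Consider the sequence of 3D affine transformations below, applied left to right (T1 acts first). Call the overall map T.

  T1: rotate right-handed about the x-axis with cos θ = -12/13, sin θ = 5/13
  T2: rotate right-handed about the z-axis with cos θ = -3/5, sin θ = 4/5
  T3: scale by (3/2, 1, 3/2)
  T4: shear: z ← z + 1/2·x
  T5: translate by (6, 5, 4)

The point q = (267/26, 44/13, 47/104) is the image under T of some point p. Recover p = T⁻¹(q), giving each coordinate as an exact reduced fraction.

p = (-3, -1/4, 4)

T1 = [1 0 0 0; 0 -12/13 -5/13 0; 0 5/13 -12/13 0; 0 0 0 1]
T2·T1 = [-3/5 48/65 4/13 0; 4/5 36/65 3/13 0; 0 5/13 -12/13 0; 0 0 0 1]
T3·…·T1 = [-9/10 72/65 6/13 0; 4/5 36/65 3/13 0; 0 15/26 -18/13 0; 0 0 0 1]
T4·…·T1 = [-9/10 72/65 6/13 0; 4/5 36/65 3/13 0; -9/20 147/130 -15/13 0; 0 0 0 1]
T5·…·T1 = [-9/10 72/65 6/13 6; 4/5 36/65 3/13 5; -9/20 147/130 -15/13 4; 0 0 0 1]
det M = 9/4; M⁻¹ = [-2/5 4/5 0 -8/5; 71/195 36/65 10/39 -1166/195; 20/39 3/13 -8/13 -23/13; 0 0 0 1]
M⁻¹ · (267/26, 44/13, 47/104)ᵀ = (-3, -1/4, 4)ᵀ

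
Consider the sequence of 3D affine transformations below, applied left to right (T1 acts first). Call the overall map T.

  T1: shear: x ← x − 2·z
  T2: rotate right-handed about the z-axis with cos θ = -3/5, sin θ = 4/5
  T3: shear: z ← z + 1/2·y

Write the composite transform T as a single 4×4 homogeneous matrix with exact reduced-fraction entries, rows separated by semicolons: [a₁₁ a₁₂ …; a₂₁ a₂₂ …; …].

T1 = [1 0 -2 0; 0 1 0 0; 0 0 1 0; 0 0 0 1]
T2·T1 = [-3/5 -4/5 6/5 0; 4/5 -3/5 -8/5 0; 0 0 1 0; 0 0 0 1]
T3·…·T1 = [-3/5 -4/5 6/5 0; 4/5 -3/5 -8/5 0; 2/5 -3/10 1/5 0; 0 0 0 1]

T = [-3/5 -4/5 6/5 0; 4/5 -3/5 -8/5 0; 2/5 -3/10 1/5 0; 0 0 0 1]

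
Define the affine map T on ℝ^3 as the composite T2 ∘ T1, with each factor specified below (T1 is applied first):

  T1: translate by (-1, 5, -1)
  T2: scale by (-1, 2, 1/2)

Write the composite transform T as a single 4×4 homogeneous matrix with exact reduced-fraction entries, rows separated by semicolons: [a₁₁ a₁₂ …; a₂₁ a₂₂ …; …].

T = [-1 0 0 1; 0 2 0 10; 0 0 1/2 -1/2; 0 0 0 1]

T1 = [1 0 0 -1; 0 1 0 5; 0 0 1 -1; 0 0 0 1]
T2·T1 = [-1 0 0 1; 0 2 0 10; 0 0 1/2 -1/2; 0 0 0 1]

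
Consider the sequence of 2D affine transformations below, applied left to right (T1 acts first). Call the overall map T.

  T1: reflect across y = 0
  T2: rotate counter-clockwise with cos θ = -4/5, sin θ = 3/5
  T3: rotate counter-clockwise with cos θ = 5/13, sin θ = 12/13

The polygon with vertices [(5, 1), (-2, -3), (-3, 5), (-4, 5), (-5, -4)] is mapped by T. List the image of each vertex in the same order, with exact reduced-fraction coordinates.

image vertices: (-313/65, -109/65), (211/65, -102/65), (3/65, 379/65), (59/65, 412/65), (412/65, -59/65)

T1 reflect across y = 0: (5, 1) → (5, -1); (-2, -3) → (-2, 3); (-3, 5) → (-3, -5); (-4, 5) → (-4, -5); (-5, -4) → (-5, 4)
T2 rotate counter-clockwise with cos θ = -4/5, sin θ = 3/5: (5, -1) → (-17/5, 19/5); (-2, 3) → (-1/5, -18/5); (-3, -5) → (27/5, 11/5); (-4, -5) → (31/5, 8/5); (-5, 4) → (8/5, -31/5)
T3 rotate counter-clockwise with cos θ = 5/13, sin θ = 12/13: (-17/5, 19/5) → (-313/65, -109/65); (-1/5, -18/5) → (211/65, -102/65); (27/5, 11/5) → (3/65, 379/65); (31/5, 8/5) → (59/65, 412/65); (8/5, -31/5) → (412/65, -59/65)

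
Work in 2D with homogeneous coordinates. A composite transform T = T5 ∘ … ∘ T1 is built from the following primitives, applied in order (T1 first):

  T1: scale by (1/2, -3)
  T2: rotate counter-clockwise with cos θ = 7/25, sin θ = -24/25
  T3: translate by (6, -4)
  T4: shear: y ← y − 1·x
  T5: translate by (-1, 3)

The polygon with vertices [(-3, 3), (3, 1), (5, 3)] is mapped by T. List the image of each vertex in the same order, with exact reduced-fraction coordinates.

T1 scale by (1/2, -3): (-3, 3) → (-3/2, -9); (3, 1) → (3/2, -3); (5, 3) → (5/2, -9)
T2 rotate counter-clockwise with cos θ = 7/25, sin θ = -24/25: (-3/2, -9) → (-453/50, -27/25); (3/2, -3) → (-123/50, -57/25); (5/2, -9) → (-397/50, -123/25)
T3 translate by (6, -4): (-453/50, -27/25) → (-153/50, -127/25); (-123/50, -57/25) → (177/50, -157/25); (-397/50, -123/25) → (-97/50, -223/25)
T4 shear: y ← y − 1·x: (-153/50, -127/25) → (-153/50, -101/50); (177/50, -157/25) → (177/50, -491/50); (-97/50, -223/25) → (-97/50, -349/50)
T5 translate by (-1, 3): (-153/50, -101/50) → (-203/50, 49/50); (177/50, -491/50) → (127/50, -341/50); (-97/50, -349/50) → (-147/50, -199/50)

image vertices: (-203/50, 49/50), (127/50, -341/50), (-147/50, -199/50)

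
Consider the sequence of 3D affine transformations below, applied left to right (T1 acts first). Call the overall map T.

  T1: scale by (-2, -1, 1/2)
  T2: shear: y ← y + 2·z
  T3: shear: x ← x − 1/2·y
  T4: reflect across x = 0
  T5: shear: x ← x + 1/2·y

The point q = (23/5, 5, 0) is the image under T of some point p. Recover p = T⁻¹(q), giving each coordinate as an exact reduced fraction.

p = (-1/5, -5, 0)

T1 = [-2 0 0 0; 0 -1 0 0; 0 0 1/2 0; 0 0 0 1]
T2·T1 = [-2 0 0 0; 0 -1 1 0; 0 0 1/2 0; 0 0 0 1]
T3·…·T1 = [-2 1/2 -1/2 0; 0 -1 1 0; 0 0 1/2 0; 0 0 0 1]
T4·…·T1 = [2 -1/2 1/2 0; 0 -1 1 0; 0 0 1/2 0; 0 0 0 1]
T5·…·T1 = [2 -1 1 0; 0 -1 1 0; 0 0 1/2 0; 0 0 0 1]
det M = -1; M⁻¹ = [1/2 -1/2 0 0; 0 -1 2 0; 0 0 2 0; 0 0 0 1]
M⁻¹ · (23/5, 5, 0)ᵀ = (-1/5, -5, 0)ᵀ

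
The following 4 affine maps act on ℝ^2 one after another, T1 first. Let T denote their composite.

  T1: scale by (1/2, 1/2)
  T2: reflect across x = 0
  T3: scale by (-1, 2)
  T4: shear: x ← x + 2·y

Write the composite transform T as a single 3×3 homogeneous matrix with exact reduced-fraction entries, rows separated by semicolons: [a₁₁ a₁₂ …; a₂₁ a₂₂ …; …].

T1 = [1/2 0 0; 0 1/2 0; 0 0 1]
T2·T1 = [-1/2 0 0; 0 1/2 0; 0 0 1]
T3·…·T1 = [1/2 0 0; 0 1 0; 0 0 1]
T4·…·T1 = [1/2 2 0; 0 1 0; 0 0 1]

T = [1/2 2 0; 0 1 0; 0 0 1]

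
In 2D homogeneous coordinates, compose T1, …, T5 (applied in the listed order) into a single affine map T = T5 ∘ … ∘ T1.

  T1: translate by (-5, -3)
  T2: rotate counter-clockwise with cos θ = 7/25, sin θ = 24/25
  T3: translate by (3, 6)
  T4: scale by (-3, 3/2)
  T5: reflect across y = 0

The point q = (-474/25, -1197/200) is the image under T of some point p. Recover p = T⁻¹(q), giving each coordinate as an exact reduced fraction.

T1 = [1 0 -5; 0 1 -3; 0 0 1]
T2·T1 = [7/25 -24/25 37/25; 24/25 7/25 -141/25; 0 0 1]
T3·…·T1 = [7/25 -24/25 112/25; 24/25 7/25 9/25; 0 0 1]
T4·…·T1 = [-21/25 72/25 -336/25; 36/25 21/50 27/50; 0 0 1]
T5·…·T1 = [-21/25 72/25 -336/25; -36/25 -21/50 -27/50; 0 0 1]
det M = 9/2; M⁻¹ = [-7/75 -16/25 -8/5; 8/25 -14/75 21/5; 0 0 1]
M⁻¹ · (-474/25, -1197/200)ᵀ = (4, -3/4)ᵀ

p = (4, -3/4)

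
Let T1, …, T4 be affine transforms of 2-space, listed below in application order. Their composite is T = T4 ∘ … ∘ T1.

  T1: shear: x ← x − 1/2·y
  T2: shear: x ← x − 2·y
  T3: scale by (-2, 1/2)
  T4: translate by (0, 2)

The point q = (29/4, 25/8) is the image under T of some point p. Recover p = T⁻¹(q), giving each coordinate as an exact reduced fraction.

p = (2, 9/4)

T1 = [1 -1/2 0; 0 1 0; 0 0 1]
T2·T1 = [1 -5/2 0; 0 1 0; 0 0 1]
T3·…·T1 = [-2 5 0; 0 1/2 0; 0 0 1]
T4·…·T1 = [-2 5 0; 0 1/2 2; 0 0 1]
det M = -1; M⁻¹ = [-1/2 5 -10; 0 2 -4; 0 0 1]
M⁻¹ · (29/4, 25/8)ᵀ = (2, 9/4)ᵀ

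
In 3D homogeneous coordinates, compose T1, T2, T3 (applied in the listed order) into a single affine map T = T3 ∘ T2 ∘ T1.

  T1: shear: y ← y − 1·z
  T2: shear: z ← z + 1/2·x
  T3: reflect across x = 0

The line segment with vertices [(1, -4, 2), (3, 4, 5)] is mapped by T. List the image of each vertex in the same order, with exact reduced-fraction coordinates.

T1 shear: y ← y − 1·z: (1, -4, 2) → (1, -6, 2); (3, 4, 5) → (3, -1, 5)
T2 shear: z ← z + 1/2·x: (1, -6, 2) → (1, -6, 5/2); (3, -1, 5) → (3, -1, 13/2)
T3 reflect across x = 0: (1, -6, 5/2) → (-1, -6, 5/2); (3, -1, 13/2) → (-3, -1, 13/2)

image vertices: (-1, -6, 5/2), (-3, -1, 13/2)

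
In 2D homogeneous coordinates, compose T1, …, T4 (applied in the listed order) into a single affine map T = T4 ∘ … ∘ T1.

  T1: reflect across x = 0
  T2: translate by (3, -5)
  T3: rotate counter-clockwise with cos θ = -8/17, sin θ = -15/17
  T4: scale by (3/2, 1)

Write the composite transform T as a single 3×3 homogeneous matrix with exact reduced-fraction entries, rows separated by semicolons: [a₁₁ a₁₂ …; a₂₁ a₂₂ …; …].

T1 = [-1 0 0; 0 1 0; 0 0 1]
T2·T1 = [-1 0 3; 0 1 -5; 0 0 1]
T3·…·T1 = [8/17 15/17 -99/17; 15/17 -8/17 -5/17; 0 0 1]
T4·…·T1 = [12/17 45/34 -297/34; 15/17 -8/17 -5/17; 0 0 1]

T = [12/17 45/34 -297/34; 15/17 -8/17 -5/17; 0 0 1]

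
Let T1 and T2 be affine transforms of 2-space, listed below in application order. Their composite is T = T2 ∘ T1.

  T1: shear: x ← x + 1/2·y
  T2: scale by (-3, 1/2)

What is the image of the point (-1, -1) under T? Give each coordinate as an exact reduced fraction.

T(p) = (9/2, -1/2)

T1 shear: x ← x + 1/2·y: (-1, -1) → (-3/2, -1)
T2 scale by (-3, 1/2): (-3/2, -1) → (9/2, -1/2)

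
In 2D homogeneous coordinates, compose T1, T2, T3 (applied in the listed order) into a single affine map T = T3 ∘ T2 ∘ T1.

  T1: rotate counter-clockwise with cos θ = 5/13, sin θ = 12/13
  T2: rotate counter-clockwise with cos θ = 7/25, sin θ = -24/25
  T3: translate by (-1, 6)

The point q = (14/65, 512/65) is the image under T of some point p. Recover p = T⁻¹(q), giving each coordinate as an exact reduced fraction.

p = (1, 2)

T1 = [5/13 -12/13 0; 12/13 5/13 0; 0 0 1]
T2·T1 = [323/325 36/325 0; -36/325 323/325 0; 0 0 1]
T3·…·T1 = [323/325 36/325 -1; -36/325 323/325 6; 0 0 1]
det M = 1; M⁻¹ = [323/325 -36/325 539/325; 36/325 323/325 -1902/325; 0 0 1]
M⁻¹ · (14/65, 512/65)ᵀ = (1, 2)ᵀ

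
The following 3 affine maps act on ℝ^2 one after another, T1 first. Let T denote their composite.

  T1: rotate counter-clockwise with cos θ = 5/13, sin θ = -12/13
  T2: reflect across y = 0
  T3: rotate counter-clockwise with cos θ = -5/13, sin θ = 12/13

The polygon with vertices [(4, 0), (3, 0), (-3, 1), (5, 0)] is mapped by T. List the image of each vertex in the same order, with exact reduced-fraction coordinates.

T1 rotate counter-clockwise with cos θ = 5/13, sin θ = -12/13: (4, 0) → (20/13, -48/13); (3, 0) → (15/13, -36/13); (-3, 1) → (-3/13, 41/13); (5, 0) → (25/13, -60/13)
T2 reflect across y = 0: (20/13, -48/13) → (20/13, 48/13); (15/13, -36/13) → (15/13, 36/13); (-3/13, 41/13) → (-3/13, -41/13); (25/13, -60/13) → (25/13, 60/13)
T3 rotate counter-clockwise with cos θ = -5/13, sin θ = 12/13: (20/13, 48/13) → (-4, 0); (15/13, 36/13) → (-3, 0); (-3/13, -41/13) → (3, 1); (25/13, 60/13) → (-5, 0)

image vertices: (-4, 0), (-3, 0), (3, 1), (-5, 0)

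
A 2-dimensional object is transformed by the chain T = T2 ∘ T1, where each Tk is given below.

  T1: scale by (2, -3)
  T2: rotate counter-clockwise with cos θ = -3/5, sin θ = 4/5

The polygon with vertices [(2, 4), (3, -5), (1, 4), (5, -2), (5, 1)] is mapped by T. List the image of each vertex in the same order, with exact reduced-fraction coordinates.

T1 scale by (2, -3): (2, 4) → (4, -12); (3, -5) → (6, 15); (1, 4) → (2, -12); (5, -2) → (10, 6); (5, 1) → (10, -3)
T2 rotate counter-clockwise with cos θ = -3/5, sin θ = 4/5: (4, -12) → (36/5, 52/5); (6, 15) → (-78/5, -21/5); (2, -12) → (42/5, 44/5); (10, 6) → (-54/5, 22/5); (10, -3) → (-18/5, 49/5)

image vertices: (36/5, 52/5), (-78/5, -21/5), (42/5, 44/5), (-54/5, 22/5), (-18/5, 49/5)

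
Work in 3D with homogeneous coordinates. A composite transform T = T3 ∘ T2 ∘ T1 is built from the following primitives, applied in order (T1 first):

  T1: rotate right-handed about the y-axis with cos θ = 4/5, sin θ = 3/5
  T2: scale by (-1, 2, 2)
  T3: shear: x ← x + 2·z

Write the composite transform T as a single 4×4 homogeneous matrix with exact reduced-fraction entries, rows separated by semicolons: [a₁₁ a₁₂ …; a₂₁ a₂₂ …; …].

T1 = [4/5 0 3/5 0; 0 1 0 0; -3/5 0 4/5 0; 0 0 0 1]
T2·T1 = [-4/5 0 -3/5 0; 0 2 0 0; -6/5 0 8/5 0; 0 0 0 1]
T3·…·T1 = [-16/5 0 13/5 0; 0 2 0 0; -6/5 0 8/5 0; 0 0 0 1]

T = [-16/5 0 13/5 0; 0 2 0 0; -6/5 0 8/5 0; 0 0 0 1]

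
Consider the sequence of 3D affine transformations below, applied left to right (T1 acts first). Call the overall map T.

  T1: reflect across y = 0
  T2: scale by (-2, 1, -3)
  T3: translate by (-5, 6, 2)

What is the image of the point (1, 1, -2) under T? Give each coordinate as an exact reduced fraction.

T1 reflect across y = 0: (1, 1, -2) → (1, -1, -2)
T2 scale by (-2, 1, -3): (1, -1, -2) → (-2, -1, 6)
T3 translate by (-5, 6, 2): (-2, -1, 6) → (-7, 5, 8)

T(p) = (-7, 5, 8)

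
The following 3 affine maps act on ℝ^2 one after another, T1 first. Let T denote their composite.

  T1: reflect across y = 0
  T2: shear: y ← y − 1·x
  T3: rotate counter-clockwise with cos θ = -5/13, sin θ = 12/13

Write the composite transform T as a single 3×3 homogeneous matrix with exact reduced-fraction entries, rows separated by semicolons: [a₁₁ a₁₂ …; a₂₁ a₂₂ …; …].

T1 = [1 0 0; 0 -1 0; 0 0 1]
T2·T1 = [1 0 0; -1 -1 0; 0 0 1]
T3·…·T1 = [7/13 12/13 0; 17/13 5/13 0; 0 0 1]

T = [7/13 12/13 0; 17/13 5/13 0; 0 0 1]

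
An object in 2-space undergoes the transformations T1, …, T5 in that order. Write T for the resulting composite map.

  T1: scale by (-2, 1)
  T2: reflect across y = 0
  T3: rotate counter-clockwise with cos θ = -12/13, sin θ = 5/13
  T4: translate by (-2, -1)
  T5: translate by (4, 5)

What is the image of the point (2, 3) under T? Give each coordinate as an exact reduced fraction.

T1 scale by (-2, 1): (2, 3) → (-4, 3)
T2 reflect across y = 0: (-4, 3) → (-4, -3)
T3 rotate counter-clockwise with cos θ = -12/13, sin θ = 5/13: (-4, -3) → (63/13, 16/13)
T4 translate by (-2, -1): (63/13, 16/13) → (37/13, 3/13)
T5 translate by (4, 5): (37/13, 3/13) → (89/13, 68/13)

T(p) = (89/13, 68/13)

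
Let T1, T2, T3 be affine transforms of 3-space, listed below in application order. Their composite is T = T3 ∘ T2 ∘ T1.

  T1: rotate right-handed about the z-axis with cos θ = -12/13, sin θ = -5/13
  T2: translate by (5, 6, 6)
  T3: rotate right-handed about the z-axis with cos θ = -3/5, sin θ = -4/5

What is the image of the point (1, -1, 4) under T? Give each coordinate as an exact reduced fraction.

T(p) = (196/65, -447/65, 10)

T1 rotate right-handed about the z-axis with cos θ = -12/13, sin θ = -5/13: (1, -1, 4) → (-17/13, 7/13, 4)
T2 translate by (5, 6, 6): (-17/13, 7/13, 4) → (48/13, 85/13, 10)
T3 rotate right-handed about the z-axis with cos θ = -3/5, sin θ = -4/5: (48/13, 85/13, 10) → (196/65, -447/65, 10)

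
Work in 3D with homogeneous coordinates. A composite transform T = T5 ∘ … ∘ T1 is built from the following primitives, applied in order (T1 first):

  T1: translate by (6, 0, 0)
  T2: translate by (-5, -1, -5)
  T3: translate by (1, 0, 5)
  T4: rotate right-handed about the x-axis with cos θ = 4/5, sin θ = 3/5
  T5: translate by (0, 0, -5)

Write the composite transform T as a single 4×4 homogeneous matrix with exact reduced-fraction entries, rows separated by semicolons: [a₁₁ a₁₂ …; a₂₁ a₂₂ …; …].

T1 = [1 0 0 6; 0 1 0 0; 0 0 1 0; 0 0 0 1]
T2·T1 = [1 0 0 1; 0 1 0 -1; 0 0 1 -5; 0 0 0 1]
T3·…·T1 = [1 0 0 2; 0 1 0 -1; 0 0 1 0; 0 0 0 1]
T4·…·T1 = [1 0 0 2; 0 4/5 -3/5 -4/5; 0 3/5 4/5 -3/5; 0 0 0 1]
T5·…·T1 = [1 0 0 2; 0 4/5 -3/5 -4/5; 0 3/5 4/5 -28/5; 0 0 0 1]

T = [1 0 0 2; 0 4/5 -3/5 -4/5; 0 3/5 4/5 -28/5; 0 0 0 1]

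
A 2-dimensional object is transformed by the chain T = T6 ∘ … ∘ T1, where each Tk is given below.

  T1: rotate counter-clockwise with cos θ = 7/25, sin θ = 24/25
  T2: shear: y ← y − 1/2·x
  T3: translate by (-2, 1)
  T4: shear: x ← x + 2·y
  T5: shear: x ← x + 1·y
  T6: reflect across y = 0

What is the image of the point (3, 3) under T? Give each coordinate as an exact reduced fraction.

T1 rotate counter-clockwise with cos θ = 7/25, sin θ = 24/25: (3, 3) → (-51/25, 93/25)
T2 shear: y ← y − 1/2·x: (-51/25, 93/25) → (-51/25, 237/50)
T3 translate by (-2, 1): (-51/25, 237/50) → (-101/25, 287/50)
T4 shear: x ← x + 2·y: (-101/25, 287/50) → (186/25, 287/50)
T5 shear: x ← x + 1·y: (186/25, 287/50) → (659/50, 287/50)
T6 reflect across y = 0: (659/50, 287/50) → (659/50, -287/50)

T(p) = (659/50, -287/50)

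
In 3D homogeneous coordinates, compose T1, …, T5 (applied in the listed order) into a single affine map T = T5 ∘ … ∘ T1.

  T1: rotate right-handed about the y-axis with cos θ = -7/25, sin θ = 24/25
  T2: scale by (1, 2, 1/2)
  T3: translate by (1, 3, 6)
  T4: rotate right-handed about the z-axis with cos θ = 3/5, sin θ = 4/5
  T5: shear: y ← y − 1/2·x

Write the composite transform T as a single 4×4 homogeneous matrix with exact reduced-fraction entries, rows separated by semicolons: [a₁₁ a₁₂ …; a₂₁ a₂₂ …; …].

T1 = [-7/25 0 24/25 0; 0 1 0 0; -24/25 0 -7/25 0; 0 0 0 1]
T2·T1 = [-7/25 0 24/25 0; 0 2 0 0; -12/25 0 -7/50 0; 0 0 0 1]
T3·…·T1 = [-7/25 0 24/25 1; 0 2 0 3; -12/25 0 -7/50 6; 0 0 0 1]
T4·…·T1 = [-21/125 -8/5 72/125 -9/5; -28/125 6/5 96/125 13/5; -12/25 0 -7/50 6; 0 0 0 1]
T5·…·T1 = [-21/125 -8/5 72/125 -9/5; -7/50 2 12/25 7/2; -12/25 0 -7/50 6; 0 0 0 1]

T = [-21/125 -8/5 72/125 -9/5; -7/50 2 12/25 7/2; -12/25 0 -7/50 6; 0 0 0 1]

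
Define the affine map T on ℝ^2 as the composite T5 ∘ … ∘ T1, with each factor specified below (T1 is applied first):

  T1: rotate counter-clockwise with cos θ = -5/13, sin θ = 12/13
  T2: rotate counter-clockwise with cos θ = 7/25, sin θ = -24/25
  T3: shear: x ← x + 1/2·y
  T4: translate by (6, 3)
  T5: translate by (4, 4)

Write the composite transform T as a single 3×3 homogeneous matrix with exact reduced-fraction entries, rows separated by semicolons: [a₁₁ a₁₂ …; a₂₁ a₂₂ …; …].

T = [71/65 -31/130 10; 204/325 253/325 7; 0 0 1]

T1 = [-5/13 -12/13 0; 12/13 -5/13 0; 0 0 1]
T2·T1 = [253/325 -204/325 0; 204/325 253/325 0; 0 0 1]
T3·…·T1 = [71/65 -31/130 0; 204/325 253/325 0; 0 0 1]
T4·…·T1 = [71/65 -31/130 6; 204/325 253/325 3; 0 0 1]
T5·…·T1 = [71/65 -31/130 10; 204/325 253/325 7; 0 0 1]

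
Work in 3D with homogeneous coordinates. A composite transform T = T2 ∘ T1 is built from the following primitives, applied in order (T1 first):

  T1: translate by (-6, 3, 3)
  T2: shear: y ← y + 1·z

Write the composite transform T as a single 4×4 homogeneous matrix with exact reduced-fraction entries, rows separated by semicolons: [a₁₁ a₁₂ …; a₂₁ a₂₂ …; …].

T1 = [1 0 0 -6; 0 1 0 3; 0 0 1 3; 0 0 0 1]
T2·T1 = [1 0 0 -6; 0 1 1 6; 0 0 1 3; 0 0 0 1]

T = [1 0 0 -6; 0 1 1 6; 0 0 1 3; 0 0 0 1]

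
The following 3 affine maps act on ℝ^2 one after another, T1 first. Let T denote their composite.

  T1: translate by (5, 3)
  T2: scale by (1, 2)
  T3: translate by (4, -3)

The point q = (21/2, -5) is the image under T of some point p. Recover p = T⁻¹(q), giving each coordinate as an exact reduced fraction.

T1 = [1 0 5; 0 1 3; 0 0 1]
T2·T1 = [1 0 5; 0 2 6; 0 0 1]
T3·…·T1 = [1 0 9; 0 2 3; 0 0 1]
det M = 2; M⁻¹ = [1 0 -9; 0 1/2 -3/2; 0 0 1]
M⁻¹ · (21/2, -5)ᵀ = (3/2, -4)ᵀ

p = (3/2, -4)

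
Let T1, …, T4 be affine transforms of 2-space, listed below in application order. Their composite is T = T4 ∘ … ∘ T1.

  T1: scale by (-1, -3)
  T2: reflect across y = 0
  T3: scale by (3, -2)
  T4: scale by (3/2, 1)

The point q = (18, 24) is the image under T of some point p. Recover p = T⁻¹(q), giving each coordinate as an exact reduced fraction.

T1 = [-1 0 0; 0 -3 0; 0 0 1]
T2·T1 = [-1 0 0; 0 3 0; 0 0 1]
T3·…·T1 = [-3 0 0; 0 -6 0; 0 0 1]
T4·…·T1 = [-9/2 0 0; 0 -6 0; 0 0 1]
det M = 27; M⁻¹ = [-2/9 0 0; 0 -1/6 0; 0 0 1]
M⁻¹ · (18, 24)ᵀ = (-4, -4)ᵀ

p = (-4, -4)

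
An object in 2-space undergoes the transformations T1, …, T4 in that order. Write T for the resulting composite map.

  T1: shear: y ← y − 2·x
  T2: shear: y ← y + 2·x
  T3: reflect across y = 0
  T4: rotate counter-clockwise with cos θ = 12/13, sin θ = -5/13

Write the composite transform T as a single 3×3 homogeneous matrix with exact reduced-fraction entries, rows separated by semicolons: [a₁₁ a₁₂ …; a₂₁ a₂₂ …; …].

T = [12/13 -5/13 0; -5/13 -12/13 0; 0 0 1]

T1 = [1 0 0; -2 1 0; 0 0 1]
T2·T1 = [1 0 0; 0 1 0; 0 0 1]
T3·…·T1 = [1 0 0; 0 -1 0; 0 0 1]
T4·…·T1 = [12/13 -5/13 0; -5/13 -12/13 0; 0 0 1]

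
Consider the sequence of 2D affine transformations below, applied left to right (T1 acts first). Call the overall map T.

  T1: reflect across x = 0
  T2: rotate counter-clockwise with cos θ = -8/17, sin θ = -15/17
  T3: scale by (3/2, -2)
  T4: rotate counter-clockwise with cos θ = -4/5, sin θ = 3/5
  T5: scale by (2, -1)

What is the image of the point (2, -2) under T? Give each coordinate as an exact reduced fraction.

T1 reflect across x = 0: (2, -2) → (-2, -2)
T2 rotate counter-clockwise with cos θ = -8/17, sin θ = -15/17: (-2, -2) → (-14/17, 46/17)
T3 scale by (3/2, -2): (-14/17, 46/17) → (-21/17, -92/17)
T4 rotate counter-clockwise with cos θ = -4/5, sin θ = 3/5: (-21/17, -92/17) → (72/17, 61/17)
T5 scale by (2, -1): (72/17, 61/17) → (144/17, -61/17)

T(p) = (144/17, -61/17)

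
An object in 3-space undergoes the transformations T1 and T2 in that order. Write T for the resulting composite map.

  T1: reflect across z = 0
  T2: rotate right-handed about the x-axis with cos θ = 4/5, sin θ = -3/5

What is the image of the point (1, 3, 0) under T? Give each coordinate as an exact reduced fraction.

T1 reflect across z = 0: (1, 3, 0) → (1, 3, 0)
T2 rotate right-handed about the x-axis with cos θ = 4/5, sin θ = -3/5: (1, 3, 0) → (1, 12/5, -9/5)

T(p) = (1, 12/5, -9/5)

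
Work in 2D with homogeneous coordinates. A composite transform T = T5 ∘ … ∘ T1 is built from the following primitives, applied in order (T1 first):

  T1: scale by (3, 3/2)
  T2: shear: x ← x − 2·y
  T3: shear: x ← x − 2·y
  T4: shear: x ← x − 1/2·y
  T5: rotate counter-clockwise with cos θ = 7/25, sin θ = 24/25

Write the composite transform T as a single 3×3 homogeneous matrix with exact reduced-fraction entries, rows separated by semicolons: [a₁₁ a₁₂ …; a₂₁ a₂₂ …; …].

T = [21/25 -333/100 0; 72/25 -303/50 0; 0 0 1]

T1 = [3 0 0; 0 3/2 0; 0 0 1]
T2·T1 = [3 -3 0; 0 3/2 0; 0 0 1]
T3·…·T1 = [3 -6 0; 0 3/2 0; 0 0 1]
T4·…·T1 = [3 -27/4 0; 0 3/2 0; 0 0 1]
T5·…·T1 = [21/25 -333/100 0; 72/25 -303/50 0; 0 0 1]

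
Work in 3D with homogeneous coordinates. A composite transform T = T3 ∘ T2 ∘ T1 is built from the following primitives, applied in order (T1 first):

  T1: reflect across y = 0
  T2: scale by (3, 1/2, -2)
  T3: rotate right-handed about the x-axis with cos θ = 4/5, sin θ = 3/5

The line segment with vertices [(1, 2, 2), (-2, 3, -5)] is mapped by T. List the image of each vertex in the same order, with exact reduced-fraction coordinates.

image vertices: (3, 8/5, -19/5), (-6, -36/5, 71/10)

T1 reflect across y = 0: (1, 2, 2) → (1, -2, 2); (-2, 3, -5) → (-2, -3, -5)
T2 scale by (3, 1/2, -2): (1, -2, 2) → (3, -1, -4); (-2, -3, -5) → (-6, -3/2, 10)
T3 rotate right-handed about the x-axis with cos θ = 4/5, sin θ = 3/5: (3, -1, -4) → (3, 8/5, -19/5); (-6, -3/2, 10) → (-6, -36/5, 71/10)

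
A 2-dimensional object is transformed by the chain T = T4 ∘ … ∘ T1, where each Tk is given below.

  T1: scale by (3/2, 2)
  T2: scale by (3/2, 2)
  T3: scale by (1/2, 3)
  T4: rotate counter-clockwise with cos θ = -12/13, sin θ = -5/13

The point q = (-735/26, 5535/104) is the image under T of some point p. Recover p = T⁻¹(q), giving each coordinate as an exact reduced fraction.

T1 = [3/2 0 0; 0 2 0; 0 0 1]
T2·T1 = [9/4 0 0; 0 4 0; 0 0 1]
T3·…·T1 = [9/8 0 0; 0 12 0; 0 0 1]
T4·…·T1 = [-27/26 60/13 0; -45/104 -144/13 0; 0 0 1]
det M = 27/2; M⁻¹ = [-32/39 -40/117 0; 5/156 -1/13 0; 0 0 1]
M⁻¹ · (-735/26, 5535/104)ᵀ = (5, -5)ᵀ

p = (5, -5)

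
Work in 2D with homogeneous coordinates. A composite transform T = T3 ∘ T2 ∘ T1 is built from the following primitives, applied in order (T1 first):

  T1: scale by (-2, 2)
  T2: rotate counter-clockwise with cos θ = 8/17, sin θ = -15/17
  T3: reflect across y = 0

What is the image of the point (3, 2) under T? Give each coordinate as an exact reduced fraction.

T(p) = (12/17, -122/17)

T1 scale by (-2, 2): (3, 2) → (-6, 4)
T2 rotate counter-clockwise with cos θ = 8/17, sin θ = -15/17: (-6, 4) → (12/17, 122/17)
T3 reflect across y = 0: (12/17, 122/17) → (12/17, -122/17)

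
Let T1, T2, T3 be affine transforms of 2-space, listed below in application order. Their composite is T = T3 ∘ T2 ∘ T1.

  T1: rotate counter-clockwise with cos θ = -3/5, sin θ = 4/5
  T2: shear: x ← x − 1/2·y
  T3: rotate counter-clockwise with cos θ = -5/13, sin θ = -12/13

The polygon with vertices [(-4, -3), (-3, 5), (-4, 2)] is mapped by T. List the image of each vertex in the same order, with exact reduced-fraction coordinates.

T1 rotate counter-clockwise with cos θ = -3/5, sin θ = 4/5: (-4, -3) → (24/5, -7/5); (-3, 5) → (-11/5, -27/5); (-4, 2) → (4/5, -22/5)
T2 shear: x ← x − 1/2·y: (24/5, -7/5) → (11/2, -7/5); (-11/5, -27/5) → (1/2, -27/5); (4/5, -22/5) → (3, -22/5)
T3 rotate counter-clockwise with cos θ = -5/13, sin θ = -12/13: (11/2, -7/5) → (-443/130, -59/13); (1/2, -27/5) → (-673/130, 21/13); (3, -22/5) → (-339/65, -14/13)

image vertices: (-443/130, -59/13), (-673/130, 21/13), (-339/65, -14/13)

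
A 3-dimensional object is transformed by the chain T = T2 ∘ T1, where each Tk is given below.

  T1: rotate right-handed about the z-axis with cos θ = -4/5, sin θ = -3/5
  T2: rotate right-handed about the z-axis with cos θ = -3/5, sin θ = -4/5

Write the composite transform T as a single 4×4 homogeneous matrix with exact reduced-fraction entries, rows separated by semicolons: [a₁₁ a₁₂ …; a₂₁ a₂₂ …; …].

T1 = [-4/5 3/5 0 0; -3/5 -4/5 0 0; 0 0 1 0; 0 0 0 1]
T2·T1 = [0 -1 0 0; 1 0 0 0; 0 0 1 0; 0 0 0 1]

T = [0 -1 0 0; 1 0 0 0; 0 0 1 0; 0 0 0 1]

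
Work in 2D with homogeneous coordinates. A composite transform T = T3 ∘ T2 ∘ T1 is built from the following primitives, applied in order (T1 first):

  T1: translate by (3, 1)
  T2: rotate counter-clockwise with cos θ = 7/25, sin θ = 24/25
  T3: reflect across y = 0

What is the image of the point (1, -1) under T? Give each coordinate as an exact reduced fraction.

T1 translate by (3, 1): (1, -1) → (4, 0)
T2 rotate counter-clockwise with cos θ = 7/25, sin θ = 24/25: (4, 0) → (28/25, 96/25)
T3 reflect across y = 0: (28/25, 96/25) → (28/25, -96/25)

T(p) = (28/25, -96/25)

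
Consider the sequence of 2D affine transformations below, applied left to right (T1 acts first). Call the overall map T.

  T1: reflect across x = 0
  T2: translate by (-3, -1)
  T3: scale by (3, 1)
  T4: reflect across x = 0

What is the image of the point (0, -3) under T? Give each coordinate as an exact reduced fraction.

T(p) = (9, -4)

T1 reflect across x = 0: (0, -3) → (0, -3)
T2 translate by (-3, -1): (0, -3) → (-3, -4)
T3 scale by (3, 1): (-3, -4) → (-9, -4)
T4 reflect across x = 0: (-9, -4) → (9, -4)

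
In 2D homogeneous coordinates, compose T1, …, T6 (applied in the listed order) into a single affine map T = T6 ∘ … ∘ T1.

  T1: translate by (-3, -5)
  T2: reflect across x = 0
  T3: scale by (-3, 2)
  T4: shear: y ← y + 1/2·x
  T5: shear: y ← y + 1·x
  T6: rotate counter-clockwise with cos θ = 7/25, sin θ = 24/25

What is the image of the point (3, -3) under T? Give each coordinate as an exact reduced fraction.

T(p) = (384/25, -112/25)

T1 translate by (-3, -5): (3, -3) → (0, -8)
T2 reflect across x = 0: (0, -8) → (0, -8)
T3 scale by (-3, 2): (0, -8) → (0, -16)
T4 shear: y ← y + 1/2·x: (0, -16) → (0, -16)
T5 shear: y ← y + 1·x: (0, -16) → (0, -16)
T6 rotate counter-clockwise with cos θ = 7/25, sin θ = 24/25: (0, -16) → (384/25, -112/25)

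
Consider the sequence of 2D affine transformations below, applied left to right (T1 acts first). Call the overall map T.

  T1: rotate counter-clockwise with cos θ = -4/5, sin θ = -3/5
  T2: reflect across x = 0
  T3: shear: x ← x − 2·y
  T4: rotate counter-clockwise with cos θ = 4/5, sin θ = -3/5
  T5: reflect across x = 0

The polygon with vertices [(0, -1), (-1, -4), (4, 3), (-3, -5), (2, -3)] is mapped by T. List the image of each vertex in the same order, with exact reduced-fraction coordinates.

T1 rotate counter-clockwise with cos θ = -4/5, sin θ = -3/5: (0, -1) → (-3/5, 4/5); (-1, -4) → (-8/5, 19/5); (4, 3) → (-7/5, -24/5); (-3, -5) → (-3/5, 29/5); (2, -3) → (-17/5, 6/5)
T2 reflect across x = 0: (-3/5, 4/5) → (3/5, 4/5); (-8/5, 19/5) → (8/5, 19/5); (-7/5, -24/5) → (7/5, -24/5); (-3/5, 29/5) → (3/5, 29/5); (-17/5, 6/5) → (17/5, 6/5)
T3 shear: x ← x − 2·y: (3/5, 4/5) → (-1, 4/5); (8/5, 19/5) → (-6, 19/5); (7/5, -24/5) → (11, -24/5); (3/5, 29/5) → (-11, 29/5); (17/5, 6/5) → (1, 6/5)
T4 rotate counter-clockwise with cos θ = 4/5, sin θ = -3/5: (-1, 4/5) → (-8/25, 31/25); (-6, 19/5) → (-63/25, 166/25); (11, -24/5) → (148/25, -261/25); (-11, 29/5) → (-133/25, 281/25); (1, 6/5) → (38/25, 9/25)
T5 reflect across x = 0: (-8/25, 31/25) → (8/25, 31/25); (-63/25, 166/25) → (63/25, 166/25); (148/25, -261/25) → (-148/25, -261/25); (-133/25, 281/25) → (133/25, 281/25); (38/25, 9/25) → (-38/25, 9/25)

image vertices: (8/25, 31/25), (63/25, 166/25), (-148/25, -261/25), (133/25, 281/25), (-38/25, 9/25)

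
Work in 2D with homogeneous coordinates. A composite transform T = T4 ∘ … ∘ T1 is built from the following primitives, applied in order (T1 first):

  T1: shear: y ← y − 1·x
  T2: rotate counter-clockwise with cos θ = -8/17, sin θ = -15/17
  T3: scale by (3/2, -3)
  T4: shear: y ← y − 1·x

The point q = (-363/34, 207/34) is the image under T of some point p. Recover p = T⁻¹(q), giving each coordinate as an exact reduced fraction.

p = (2, -5)

T1 = [1 0 0; -1 1 0; 0 0 1]
T2·T1 = [-23/17 15/17 0; -7/17 -8/17 0; 0 0 1]
T3·…·T1 = [-69/34 45/34 0; 21/17 24/17 0; 0 0 1]
T4·…·T1 = [-69/34 45/34 0; 111/34 3/34 0; 0 0 1]
det M = -9/2; M⁻¹ = [-1/51 5/17 0; 37/51 23/51 0; 0 0 1]
M⁻¹ · (-363/34, 207/34)ᵀ = (2, -5)ᵀ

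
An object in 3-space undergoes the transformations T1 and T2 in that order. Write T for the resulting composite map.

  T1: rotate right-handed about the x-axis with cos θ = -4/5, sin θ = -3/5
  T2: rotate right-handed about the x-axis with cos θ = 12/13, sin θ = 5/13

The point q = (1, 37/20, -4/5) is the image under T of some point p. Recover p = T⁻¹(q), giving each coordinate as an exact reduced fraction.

p = (1, -1/4, 2)

T1 = [1 0 0 0; 0 -4/5 3/5 0; 0 -3/5 -4/5 0; 0 0 0 1]
T2·T1 = [1 0 0 0; 0 -33/65 56/65 0; 0 -56/65 -33/65 0; 0 0 0 1]
det M = 1; M⁻¹ = [1 0 0 0; 0 -33/65 -56/65 0; 0 56/65 -33/65 0; 0 0 0 1]
M⁻¹ · (1, 37/20, -4/5)ᵀ = (1, -1/4, 2)ᵀ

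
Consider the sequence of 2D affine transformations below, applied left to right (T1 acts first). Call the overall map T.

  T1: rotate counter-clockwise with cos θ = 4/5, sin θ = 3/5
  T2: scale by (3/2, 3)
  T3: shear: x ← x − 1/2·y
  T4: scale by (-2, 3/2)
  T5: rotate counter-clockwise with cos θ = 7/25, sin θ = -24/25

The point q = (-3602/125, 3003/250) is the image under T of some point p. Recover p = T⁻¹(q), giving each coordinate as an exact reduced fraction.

p = (-7/3, -5)

T1 = [4/5 -3/5 0; 3/5 4/5 0; 0 0 1]
T2·T1 = [6/5 -9/10 0; 9/5 12/5 0; 0 0 1]
T3·…·T1 = [3/10 -21/10 0; 9/5 12/5 0; 0 0 1]
T4·…·T1 = [-3/5 21/5 0; 27/10 18/5 0; 0 0 1]
T5·…·T1 = [303/125 579/125 0; 333/250 -378/125 0; 0 0 1]
det M = -27/2; M⁻¹ = [28/125 386/1125 0; 37/375 -202/1125 0; 0 0 1]
M⁻¹ · (-3602/125, 3003/250)ᵀ = (-7/3, -5)ᵀ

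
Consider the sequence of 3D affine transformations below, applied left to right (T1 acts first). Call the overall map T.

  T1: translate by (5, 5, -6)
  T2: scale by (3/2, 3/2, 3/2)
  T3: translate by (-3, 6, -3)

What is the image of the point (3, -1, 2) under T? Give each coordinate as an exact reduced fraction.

T(p) = (9, 12, -9)

T1 translate by (5, 5, -6): (3, -1, 2) → (8, 4, -4)
T2 scale by (3/2, 3/2, 3/2): (8, 4, -4) → (12, 6, -6)
T3 translate by (-3, 6, -3): (12, 6, -6) → (9, 12, -9)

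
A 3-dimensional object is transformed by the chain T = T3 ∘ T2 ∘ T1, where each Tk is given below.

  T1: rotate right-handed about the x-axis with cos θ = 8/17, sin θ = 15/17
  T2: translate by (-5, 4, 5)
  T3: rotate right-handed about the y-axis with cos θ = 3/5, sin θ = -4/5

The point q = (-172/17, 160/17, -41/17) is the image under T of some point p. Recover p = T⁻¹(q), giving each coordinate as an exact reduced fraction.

T1 = [1 0 0 0; 0 8/17 -15/17 0; 0 15/17 8/17 0; 0 0 0 1]
T2·T1 = [1 0 0 -5; 0 8/17 -15/17 4; 0 15/17 8/17 5; 0 0 0 1]
T3·…·T1 = [3/5 -12/17 -32/85 -7; 0 8/17 -15/17 4; 4/5 9/17 24/85 -1; 0 0 0 1]
det M = 1; M⁻¹ = [3/5 0 4/5 5; -12/17 8/17 9/17 -107/17; -32/85 -15/17 24/85 20/17; 0 0 0 1]
M⁻¹ · (-172/17, 160/17, -41/17)ᵀ = (-3, 4, -4)ᵀ

p = (-3, 4, -4)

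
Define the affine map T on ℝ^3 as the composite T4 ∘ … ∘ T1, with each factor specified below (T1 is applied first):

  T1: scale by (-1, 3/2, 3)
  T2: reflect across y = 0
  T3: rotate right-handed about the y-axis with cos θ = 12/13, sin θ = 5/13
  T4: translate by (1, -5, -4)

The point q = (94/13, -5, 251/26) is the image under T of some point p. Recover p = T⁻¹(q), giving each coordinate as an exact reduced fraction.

p = (-1/2, 0, 5)

T1 = [-1 0 0 0; 0 3/2 0 0; 0 0 3 0; 0 0 0 1]
T2·T1 = [-1 0 0 0; 0 -3/2 0 0; 0 0 3 0; 0 0 0 1]
T3·…·T1 = [-12/13 0 15/13 0; 0 -3/2 0 0; 5/13 0 36/13 0; 0 0 0 1]
T4·…·T1 = [-12/13 0 15/13 1; 0 -3/2 0 -5; 5/13 0 36/13 -4; 0 0 0 1]
det M = 9/2; M⁻¹ = [-12/13 0 5/13 32/13; 0 -2/3 0 -10/3; 5/39 0 4/13 43/39; 0 0 0 1]
M⁻¹ · (94/13, -5, 251/26)ᵀ = (-1/2, 0, 5)ᵀ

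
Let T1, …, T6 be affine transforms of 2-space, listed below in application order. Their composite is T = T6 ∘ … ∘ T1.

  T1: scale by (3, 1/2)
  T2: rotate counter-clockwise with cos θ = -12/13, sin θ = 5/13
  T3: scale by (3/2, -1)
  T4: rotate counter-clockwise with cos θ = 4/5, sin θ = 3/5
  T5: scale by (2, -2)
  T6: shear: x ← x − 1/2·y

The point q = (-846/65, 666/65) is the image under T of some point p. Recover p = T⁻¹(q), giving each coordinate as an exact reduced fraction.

p = (3/2, 0)

T1 = [3 0 0; 0 1/2 0; 0 0 1]
T2·T1 = [-36/13 -5/26 0; 15/13 -6/13 0; 0 0 1]
T3·…·T1 = [-54/13 -15/52 0; -15/13 6/13 0; 0 0 1]
T4·…·T1 = [-171/65 -33/65 0; -222/65 51/260 0; 0 0 1]
T5·…·T1 = [-342/65 -66/65 0; 444/65 -51/130 0; 0 0 1]
T6·…·T1 = [-564/65 -213/260 0; 444/65 -51/130 0; 0 0 1]
det M = 9; M⁻¹ = [-17/390 71/780 0; -148/195 -188/195 0; 0 0 1]
M⁻¹ · (-846/65, 666/65)ᵀ = (3/2, 0)ᵀ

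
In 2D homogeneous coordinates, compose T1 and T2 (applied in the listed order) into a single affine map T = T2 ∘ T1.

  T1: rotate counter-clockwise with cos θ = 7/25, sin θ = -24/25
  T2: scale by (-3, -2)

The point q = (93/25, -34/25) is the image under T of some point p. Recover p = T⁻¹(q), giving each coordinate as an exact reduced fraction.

T1 = [7/25 24/25 0; -24/25 7/25 0; 0 0 1]
T2·T1 = [-21/25 -72/25 0; 48/25 -14/25 0; 0 0 1]
det M = 6; M⁻¹ = [-7/75 12/25 0; -8/25 -7/50 0; 0 0 1]
M⁻¹ · (93/25, -34/25)ᵀ = (-1, -1)ᵀ

p = (-1, -1)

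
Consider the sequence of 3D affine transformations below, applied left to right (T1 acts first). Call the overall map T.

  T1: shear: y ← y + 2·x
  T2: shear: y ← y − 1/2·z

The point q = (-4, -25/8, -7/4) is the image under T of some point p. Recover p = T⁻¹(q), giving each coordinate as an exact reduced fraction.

p = (-4, 4, -7/4)

T1 = [1 0 0 0; 2 1 0 0; 0 0 1 0; 0 0 0 1]
T2·T1 = [1 0 0 0; 2 1 -1/2 0; 0 0 1 0; 0 0 0 1]
det M = 1; M⁻¹ = [1 0 0 0; -2 1 1/2 0; 0 0 1 0; 0 0 0 1]
M⁻¹ · (-4, -25/8, -7/4)ᵀ = (-4, 4, -7/4)ᵀ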